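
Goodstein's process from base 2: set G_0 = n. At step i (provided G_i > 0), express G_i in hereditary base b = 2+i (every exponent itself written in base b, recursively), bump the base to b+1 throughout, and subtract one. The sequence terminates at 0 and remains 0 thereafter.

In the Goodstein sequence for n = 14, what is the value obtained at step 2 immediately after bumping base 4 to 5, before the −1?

step 0: 14 = 2^(2 + 1) + 2^2 + 2; sub 3 for 2: 3^(3 + 1) + 3^3 + 3; = 111; G_1 = 111−1 = 110
step 1: 110 = 3^(3 + 1) + 3^3 + 2; sub 4 for 3: 4^(4 + 1) + 4^4 + 2; = 1282; G_2 = 1282−1 = 1281
step 2: 1281 = 4^(4 + 1) + 4^4 + 1; sub 5 for 4: 5^(5 + 1) + 5^5 + 1; = 18751; G_3 = 18751−1 = 18750

18751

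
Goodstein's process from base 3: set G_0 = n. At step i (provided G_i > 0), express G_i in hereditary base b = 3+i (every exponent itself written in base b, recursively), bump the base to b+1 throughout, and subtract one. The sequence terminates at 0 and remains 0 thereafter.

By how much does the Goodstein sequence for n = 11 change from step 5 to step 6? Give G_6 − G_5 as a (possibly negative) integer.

G_0 = 11. HB_3(11) = 3^2 + 2. Bump = 18. G_1 = 17.
G_1 = 17. HB_4(17) = 4^2 + 1. Bump = 26. G_2 = 25.
G_2 = 25. HB_5(25) = 5^2. Bump = 36. G_3 = 35.
G_3 = 35. HB_6(35) = 5·6 + 5. Bump = 40. G_4 = 39.
G_4 = 39. HB_7(39) = 5·7 + 4. Bump = 44. G_5 = 43.
G_5 = 43. HB_8(43) = 5·8 + 3. Bump = 48. G_6 = 47.

4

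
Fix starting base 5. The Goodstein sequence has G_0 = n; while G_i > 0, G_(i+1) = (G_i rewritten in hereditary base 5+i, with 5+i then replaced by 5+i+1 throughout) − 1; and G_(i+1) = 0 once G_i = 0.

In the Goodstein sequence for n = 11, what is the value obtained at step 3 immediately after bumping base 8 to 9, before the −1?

G_0 = 11. HB_5(11) = 2·5 + 1. Bump = 13. G_1 = 12.
G_1 = 12. HB_6(12) = 2·6. Bump = 14. G_2 = 13.
G_2 = 13. HB_7(13) = 7 + 6. Bump = 14. G_3 = 13.
G_3 = 13. HB_8(13) = 8 + 5. Bump = 14. G_4 = 13.

14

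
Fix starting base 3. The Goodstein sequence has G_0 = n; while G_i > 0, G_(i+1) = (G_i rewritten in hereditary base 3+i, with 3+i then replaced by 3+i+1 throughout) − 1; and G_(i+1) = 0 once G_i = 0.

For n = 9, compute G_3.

19

G_0 = 9. HB_3(9) = 3^2. Bump = 16. G_1 = 15.
G_1 = 15. HB_4(15) = 3·4 + 3. Bump = 18. G_2 = 17.
G_2 = 17. HB_5(17) = 3·5 + 2. Bump = 20. G_3 = 19.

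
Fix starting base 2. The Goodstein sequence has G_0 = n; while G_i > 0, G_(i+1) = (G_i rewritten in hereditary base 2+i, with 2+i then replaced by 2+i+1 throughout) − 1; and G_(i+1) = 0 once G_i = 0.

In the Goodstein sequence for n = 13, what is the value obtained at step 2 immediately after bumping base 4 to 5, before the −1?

16093

step 0: 13 = 2^(2 + 1) + 2^2 + 1; sub 3 for 2: 3^(3 + 1) + 3^3 + 1; = 109; G_1 = 109−1 = 108
step 1: 108 = 3^(3 + 1) + 3^3; sub 4 for 3: 4^(4 + 1) + 4^4; = 1280; G_2 = 1280−1 = 1279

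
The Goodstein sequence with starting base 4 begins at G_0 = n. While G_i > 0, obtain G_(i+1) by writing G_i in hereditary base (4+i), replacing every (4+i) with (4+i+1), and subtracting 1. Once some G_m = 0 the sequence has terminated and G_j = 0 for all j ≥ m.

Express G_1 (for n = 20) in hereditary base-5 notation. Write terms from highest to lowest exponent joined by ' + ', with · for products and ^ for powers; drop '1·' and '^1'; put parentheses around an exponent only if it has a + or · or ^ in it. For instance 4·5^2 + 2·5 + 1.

5^2 + 4

[0] 20 ≡ 4^2 + 4 (base 4). Lift 5: 30. −1: 29.
[1] 29 ≡ 5^2 + 4 (base 5). Lift 6: 40. −1: 39.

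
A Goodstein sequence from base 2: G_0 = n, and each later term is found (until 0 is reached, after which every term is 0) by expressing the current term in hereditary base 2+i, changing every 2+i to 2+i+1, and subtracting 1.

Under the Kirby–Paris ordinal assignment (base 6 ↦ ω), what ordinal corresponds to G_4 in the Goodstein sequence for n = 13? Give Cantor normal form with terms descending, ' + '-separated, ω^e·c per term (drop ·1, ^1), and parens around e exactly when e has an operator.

ω^(ω + 1) + ω^3·3 + ω^2·3 + ω·3 + 1

base 2: 13 = 2^(2 + 1) + 2^2 + 1; at 3: 3^(3 + 1) + 3^3 + 1 = 109; next = 108
base 3: 108 = 3^(3 + 1) + 3^3; at 4: 4^(4 + 1) + 4^4 = 1280; next = 1279
base 4: 1279 = 4^(4 + 1) + 3·4^3 + 3·4^2 + 3·4 + 3; at 5: 5^(5 + 1) + 3·5^3 + 3·5^2 + 3·5 + 3 = 16093; next = 16092
base 5: 16092 = 5^(5 + 1) + 3·5^3 + 3·5^2 + 3·5 + 2; at 6: 6^(6 + 1) + 3·6^3 + 3·6^2 + 3·6 + 2 = 280712; next = 280711
base 6: 280711 = 6^(6 + 1) + 3·6^3 + 3·6^2 + 3·6 + 1; at 7: 7^(7 + 1) + 3·7^3 + 3·7^2 + 3·7 + 1 = 5765999; next = 5765998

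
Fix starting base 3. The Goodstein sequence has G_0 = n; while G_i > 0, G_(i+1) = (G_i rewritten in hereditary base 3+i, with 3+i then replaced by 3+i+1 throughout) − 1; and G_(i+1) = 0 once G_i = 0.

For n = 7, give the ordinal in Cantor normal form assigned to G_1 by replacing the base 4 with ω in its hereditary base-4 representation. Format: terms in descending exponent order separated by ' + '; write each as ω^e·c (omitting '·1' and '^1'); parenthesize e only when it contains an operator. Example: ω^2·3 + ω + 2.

ω·2

step 0: 7 = 2·3 + 1; sub 4 for 3: 2·4 + 1; = 9; G_1 = 9−1 = 8
step 1: 8 = 2·4; sub 5 for 4: 2·5; = 10; G_2 = 10−1 = 9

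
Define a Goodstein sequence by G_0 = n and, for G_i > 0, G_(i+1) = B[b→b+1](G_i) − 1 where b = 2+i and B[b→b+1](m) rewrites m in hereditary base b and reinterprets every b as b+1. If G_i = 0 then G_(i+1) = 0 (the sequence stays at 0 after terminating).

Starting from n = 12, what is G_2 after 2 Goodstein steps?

1065

(0) 12|_2 = 2^(2 + 1) + 2^2 ↦ 3^(3 + 1) + 3^3|_3 = 108 ⇒ 107
(1) 107|_3 = 3^(3 + 1) + 2·3^2 + 2·3 + 2 ↦ 4^(4 + 1) + 2·4^2 + 2·4 + 2|_4 = 1066 ⇒ 1065
(2) 1065|_4 = 4^(4 + 1) + 2·4^2 + 2·4 + 1 ↦ 5^(5 + 1) + 2·5^2 + 2·5 + 1|_5 = 15686 ⇒ 15685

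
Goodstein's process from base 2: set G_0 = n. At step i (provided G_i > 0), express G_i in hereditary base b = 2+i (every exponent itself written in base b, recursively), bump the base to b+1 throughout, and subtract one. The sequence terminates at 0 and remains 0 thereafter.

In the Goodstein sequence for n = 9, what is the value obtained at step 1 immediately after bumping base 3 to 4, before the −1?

[0] 9 ≡ 2^(2 + 1) + 1 (base 2). Lift 3: 82. −1: 81.
[1] 81 ≡ 3^(3 + 1) (base 3). Lift 4: 1024. −1: 1023.

1024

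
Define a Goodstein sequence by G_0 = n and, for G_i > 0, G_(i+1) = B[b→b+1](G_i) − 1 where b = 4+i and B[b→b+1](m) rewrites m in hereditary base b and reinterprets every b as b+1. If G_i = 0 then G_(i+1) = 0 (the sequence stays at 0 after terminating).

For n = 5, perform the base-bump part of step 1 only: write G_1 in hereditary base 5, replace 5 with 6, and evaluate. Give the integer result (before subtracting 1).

G_0=5  [base 4] 4 + 1  →[4↦5]→  5 + 1 = 6  −1 ⇒ G_1=5
G_1=5  [base 5] 5  →[5↦6]→  6 = 6  −1 ⇒ G_2=5

6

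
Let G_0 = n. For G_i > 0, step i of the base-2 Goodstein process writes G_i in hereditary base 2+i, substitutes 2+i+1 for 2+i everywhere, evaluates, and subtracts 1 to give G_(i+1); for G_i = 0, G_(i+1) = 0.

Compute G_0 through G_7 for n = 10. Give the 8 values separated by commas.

(0) 10|_2 = 2^(2 + 1) + 2 ↦ 3^(3 + 1) + 3|_3 = 84 ⇒ 83
(1) 83|_3 = 3^(3 + 1) + 2 ↦ 4^(4 + 1) + 2|_4 = 1026 ⇒ 1025
(2) 1025|_4 = 4^(4 + 1) + 1 ↦ 5^(5 + 1) + 1|_5 = 15626 ⇒ 15625
(3) 15625|_5 = 5^(5 + 1) ↦ 6^(6 + 1)|_6 = 279936 ⇒ 279935
(4) 279935|_6 = 5·6^6 + 5·6^5 + 5·6^4 + 5·6^3 + 5·6^2 + 5·6 + 5 ↦ 5·7^7 + 5·7^5 + 5·7^4 + 5·7^3 + 5·7^2 + 5·7 + 5|_7 = 4215755 ⇒ 4215754
(5) 4215754|_7 = 5·7^7 + 5·7^5 + 5·7^4 + 5·7^3 + 5·7^2 + 5·7 + 4 ↦ 5·8^8 + 5·8^5 + 5·8^4 + 5·8^3 + 5·8^2 + 5·8 + 4|_8 = 84073324 ⇒ 84073323
(6) 84073323|_8 = 5·8^8 + 5·8^5 + 5·8^4 + 5·8^3 + 5·8^2 + 5·8 + 3 ↦ 5·9^9 + 5·9^5 + 5·9^4 + 5·9^3 + 5·9^2 + 5·9 + 3|_9 = 1937434593 ⇒ 1937434592

10, 83, 1025, 15625, 279935, 4215754, 84073323, 1937434592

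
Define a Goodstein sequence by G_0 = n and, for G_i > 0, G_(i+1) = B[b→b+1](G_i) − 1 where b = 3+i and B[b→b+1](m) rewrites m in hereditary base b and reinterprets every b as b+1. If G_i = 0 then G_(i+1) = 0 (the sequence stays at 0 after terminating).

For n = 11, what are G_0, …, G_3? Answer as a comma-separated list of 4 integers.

[0] 11 ≡ 3^2 + 2 (base 3). Lift 4: 18. −1: 17.
[1] 17 ≡ 4^2 + 1 (base 4). Lift 5: 26. −1: 25.
[2] 25 ≡ 5^2 (base 5). Lift 6: 36. −1: 35.

11, 17, 25, 35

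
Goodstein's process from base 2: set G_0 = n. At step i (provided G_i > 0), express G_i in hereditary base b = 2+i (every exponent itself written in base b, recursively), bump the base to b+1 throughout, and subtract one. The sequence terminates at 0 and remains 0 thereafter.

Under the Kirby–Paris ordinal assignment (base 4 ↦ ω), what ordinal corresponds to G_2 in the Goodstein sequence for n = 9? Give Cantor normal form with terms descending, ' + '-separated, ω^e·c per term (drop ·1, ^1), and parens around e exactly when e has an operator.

ω^ω·3 + ω^3·3 + ω^2·3 + ω·3 + 3

i=0: 9 = 2^(2 + 1) + 1 (b=2); 2→3: 3^(3 + 1) + 1 = 82; 82−1 = 81
i=1: 81 = 3^(3 + 1) (b=3); 3→4: 4^(4 + 1) = 1024; 1024−1 = 1023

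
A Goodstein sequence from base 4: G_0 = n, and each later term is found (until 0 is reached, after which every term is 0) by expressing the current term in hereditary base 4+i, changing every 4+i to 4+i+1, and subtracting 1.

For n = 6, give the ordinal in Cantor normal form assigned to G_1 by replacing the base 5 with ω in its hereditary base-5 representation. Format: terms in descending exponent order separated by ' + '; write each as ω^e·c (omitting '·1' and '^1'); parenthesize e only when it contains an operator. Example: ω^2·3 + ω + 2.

ω + 1

G_0=6  [base 4] 4 + 2  →[4↦5]→  5 + 2 = 7  −1 ⇒ G_1=6
G_1=6  [base 5] 5 + 1  →[5↦6]→  6 + 1 = 7  −1 ⇒ G_2=6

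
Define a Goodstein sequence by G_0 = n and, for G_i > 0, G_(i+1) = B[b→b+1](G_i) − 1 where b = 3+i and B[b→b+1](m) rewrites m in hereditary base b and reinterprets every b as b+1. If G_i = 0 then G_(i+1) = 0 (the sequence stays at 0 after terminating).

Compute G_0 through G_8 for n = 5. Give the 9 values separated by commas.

5, 5, 5, 5, 4, 3, 2, 1, 0

G_0=5  [base 3] 3 + 2  →[3↦4]→  4 + 2 = 6  −1 ⇒ G_1=5
G_1=5  [base 4] 4 + 1  →[4↦5]→  5 + 1 = 6  −1 ⇒ G_2=5
G_2=5  [base 5] 5  →[5↦6]→  6 = 6  −1 ⇒ G_3=5
G_3=5  [base 6] 5  →[6↦7]→  5 = 5  −1 ⇒ G_4=4
G_4=4  [base 7] 4  →[7↦8]→  4 = 4  −1 ⇒ G_5=3
G_5=3  [base 8] 3  →[8↦9]→  3 = 3  −1 ⇒ G_6=2
G_6=2  [base 9] 2  →[9↦10]→  2 = 2  −1 ⇒ G_7=1
G_7=1  [base 10] 1  →[10↦11]→  1 = 1  −1 ⇒ G_8=0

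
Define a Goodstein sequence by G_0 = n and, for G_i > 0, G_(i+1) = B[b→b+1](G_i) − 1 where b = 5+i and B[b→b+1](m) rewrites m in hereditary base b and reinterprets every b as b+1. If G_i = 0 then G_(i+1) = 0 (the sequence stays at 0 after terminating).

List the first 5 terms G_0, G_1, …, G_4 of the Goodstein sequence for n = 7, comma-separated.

7, 7, 7, 7, 6

7 —HB5→ 5 + 2 —bump→ 6 + 2 = 8 —(−1)→ 7
7 —HB6→ 6 + 1 —bump→ 7 + 1 = 8 —(−1)→ 7
7 —HB7→ 7 —bump→ 8 = 8 —(−1)→ 7
7 —HB8→ 7 —bump→ 7 = 7 —(−1)→ 6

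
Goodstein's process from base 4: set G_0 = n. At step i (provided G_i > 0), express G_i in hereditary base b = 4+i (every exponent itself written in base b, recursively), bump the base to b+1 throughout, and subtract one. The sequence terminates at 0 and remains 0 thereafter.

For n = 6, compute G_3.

G_0=6  [base 4] 4 + 2  →[4↦5]→  5 + 2 = 7  −1 ⇒ G_1=6
G_1=6  [base 5] 5 + 1  →[5↦6]→  6 + 1 = 7  −1 ⇒ G_2=6
G_2=6  [base 6] 6  →[6↦7]→  7 = 7  −1 ⇒ G_3=6
G_3=6  [base 7] 6  →[7↦8]→  6 = 6  −1 ⇒ G_4=5

6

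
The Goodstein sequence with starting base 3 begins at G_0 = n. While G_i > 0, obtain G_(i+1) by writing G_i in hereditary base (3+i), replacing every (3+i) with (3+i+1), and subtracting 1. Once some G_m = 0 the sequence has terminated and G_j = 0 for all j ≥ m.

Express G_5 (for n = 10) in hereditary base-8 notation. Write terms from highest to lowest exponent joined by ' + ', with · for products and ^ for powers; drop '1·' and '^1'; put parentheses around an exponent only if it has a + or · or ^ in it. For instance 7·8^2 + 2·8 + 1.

G_0 = 10. HB_3(10) = 3^2 + 1. Bump = 17. G_1 = 16.
G_1 = 16. HB_4(16) = 4^2. Bump = 25. G_2 = 24.
G_2 = 24. HB_5(24) = 4·5 + 4. Bump = 28. G_3 = 27.
G_3 = 27. HB_6(27) = 4·6 + 3. Bump = 31. G_4 = 30.
G_4 = 30. HB_7(30) = 4·7 + 2. Bump = 34. G_5 = 33.

4·8 + 1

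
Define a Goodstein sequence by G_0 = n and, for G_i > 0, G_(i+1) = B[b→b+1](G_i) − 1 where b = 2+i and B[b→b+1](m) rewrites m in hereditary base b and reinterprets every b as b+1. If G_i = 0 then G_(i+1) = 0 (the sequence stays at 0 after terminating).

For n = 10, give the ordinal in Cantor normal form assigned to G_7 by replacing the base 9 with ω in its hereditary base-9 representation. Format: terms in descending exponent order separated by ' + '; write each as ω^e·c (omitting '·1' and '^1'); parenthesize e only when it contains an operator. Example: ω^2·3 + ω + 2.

ω^ω·5 + ω^5·5 + ω^4·5 + ω^3·5 + ω^2·5 + ω·5 + 2

[0] 10 ≡ 2^(2 + 1) + 2 (base 2). Lift 3: 84. −1: 83.
[1] 83 ≡ 3^(3 + 1) + 2 (base 3). Lift 4: 1026. −1: 1025.
[2] 1025 ≡ 4^(4 + 1) + 1 (base 4). Lift 5: 15626. −1: 15625.
[3] 15625 ≡ 5^(5 + 1) (base 5). Lift 6: 279936. −1: 279935.
[4] 279935 ≡ 5·6^6 + 5·6^5 + 5·6^4 + 5·6^3 + 5·6^2 + 5·6 + 5 (base 6). Lift 7: 4215755. −1: 4215754.
[5] 4215754 ≡ 5·7^7 + 5·7^5 + 5·7^4 + 5·7^3 + 5·7^2 + 5·7 + 4 (base 7). Lift 8: 84073324. −1: 84073323.
[6] 84073323 ≡ 5·8^8 + 5·8^5 + 5·8^4 + 5·8^3 + 5·8^2 + 5·8 + 3 (base 8). Lift 9: 1937434593. −1: 1937434592.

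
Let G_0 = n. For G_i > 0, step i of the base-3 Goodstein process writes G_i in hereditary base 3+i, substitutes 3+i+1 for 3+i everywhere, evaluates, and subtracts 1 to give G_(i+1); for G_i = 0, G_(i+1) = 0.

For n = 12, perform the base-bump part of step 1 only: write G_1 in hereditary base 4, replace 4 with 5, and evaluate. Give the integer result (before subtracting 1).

28

G_0=12  [base 3] 3^2 + 3  →[3↦4]→  4^2 + 4 = 20  −1 ⇒ G_1=19
G_1=19  [base 4] 4^2 + 3  →[4↦5]→  5^2 + 3 = 28  −1 ⇒ G_2=27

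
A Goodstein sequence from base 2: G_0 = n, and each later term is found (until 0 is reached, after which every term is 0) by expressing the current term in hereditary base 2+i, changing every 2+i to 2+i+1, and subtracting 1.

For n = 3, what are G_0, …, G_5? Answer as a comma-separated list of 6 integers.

i=0: 3 = 2 + 1 (b=2); 2→3: 3 + 1 = 4; 4−1 = 3
i=1: 3 = 3 (b=3); 3→4: 4 = 4; 4−1 = 3
i=2: 3 = 3 (b=4); 4→5: 3 = 3; 3−1 = 2
i=3: 2 = 2 (b=5); 5→6: 2 = 2; 2−1 = 1
i=4: 1 = 1 (b=6); 6→7: 1 = 1; 1−1 = 0

3, 3, 3, 2, 1, 0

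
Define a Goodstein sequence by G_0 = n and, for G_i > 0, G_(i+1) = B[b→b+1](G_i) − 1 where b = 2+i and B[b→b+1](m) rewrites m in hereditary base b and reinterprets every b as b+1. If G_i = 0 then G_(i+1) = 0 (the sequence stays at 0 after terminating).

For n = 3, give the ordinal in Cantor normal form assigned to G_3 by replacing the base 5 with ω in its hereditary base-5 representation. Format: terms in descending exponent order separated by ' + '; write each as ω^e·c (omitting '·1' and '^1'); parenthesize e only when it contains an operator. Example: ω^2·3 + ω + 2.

step 0: 3 = 2 + 1; sub 3 for 2: 3 + 1; = 4; G_1 = 4−1 = 3
step 1: 3 = 3; sub 4 for 3: 4; = 4; G_2 = 4−1 = 3
step 2: 3 = 3; sub 5 for 4: 3; = 3; G_3 = 3−1 = 2
step 3: 2 = 2; sub 6 for 5: 2; = 2; G_4 = 2−1 = 1

2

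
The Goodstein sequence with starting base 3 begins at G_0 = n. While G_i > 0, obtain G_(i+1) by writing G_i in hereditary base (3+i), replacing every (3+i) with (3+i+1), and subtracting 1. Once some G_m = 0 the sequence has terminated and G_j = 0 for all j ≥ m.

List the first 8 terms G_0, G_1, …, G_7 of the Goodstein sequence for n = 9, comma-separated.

9, 15, 17, 19, 21, 23, 24, 25

G_0=9  [base 3] 3^2  →[3↦4]→  4^2 = 16  −1 ⇒ G_1=15
G_1=15  [base 4] 3·4 + 3  →[4↦5]→  3·5 + 3 = 18  −1 ⇒ G_2=17
G_2=17  [base 5] 3·5 + 2  →[5↦6]→  3·6 + 2 = 20  −1 ⇒ G_3=19
G_3=19  [base 6] 3·6 + 1  →[6↦7]→  3·7 + 1 = 22  −1 ⇒ G_4=21
G_4=21  [base 7] 3·7  →[7↦8]→  3·8 = 24  −1 ⇒ G_5=23
G_5=23  [base 8] 2·8 + 7  →[8↦9]→  2·9 + 7 = 25  −1 ⇒ G_6=24
G_6=24  [base 9] 2·9 + 6  →[9↦10]→  2·10 + 6 = 26  −1 ⇒ G_7=25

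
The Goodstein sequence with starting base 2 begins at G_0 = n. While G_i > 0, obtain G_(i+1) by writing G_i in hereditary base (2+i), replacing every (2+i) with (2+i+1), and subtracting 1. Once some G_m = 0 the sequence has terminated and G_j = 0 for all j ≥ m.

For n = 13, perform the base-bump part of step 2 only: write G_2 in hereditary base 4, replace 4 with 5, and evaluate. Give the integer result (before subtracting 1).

step 0: 13 = 2^(2 + 1) + 2^2 + 1; sub 3 for 2: 3^(3 + 1) + 3^3 + 1; = 109; G_1 = 109−1 = 108
step 1: 108 = 3^(3 + 1) + 3^3; sub 4 for 3: 4^(4 + 1) + 4^4; = 1280; G_2 = 1280−1 = 1279
step 2: 1279 = 4^(4 + 1) + 3·4^3 + 3·4^2 + 3·4 + 3; sub 5 for 4: 5^(5 + 1) + 3·5^3 + 3·5^2 + 3·5 + 3; = 16093; G_3 = 16093−1 = 16092

16093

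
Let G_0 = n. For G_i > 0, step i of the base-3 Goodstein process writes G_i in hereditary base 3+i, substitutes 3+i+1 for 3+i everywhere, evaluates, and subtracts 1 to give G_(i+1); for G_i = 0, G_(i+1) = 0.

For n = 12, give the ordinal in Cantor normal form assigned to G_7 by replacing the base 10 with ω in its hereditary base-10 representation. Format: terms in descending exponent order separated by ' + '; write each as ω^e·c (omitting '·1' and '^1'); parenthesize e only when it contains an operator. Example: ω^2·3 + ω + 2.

G_0 = 12. HB_3(12) = 3^2 + 3. Bump = 20. G_1 = 19.
G_1 = 19. HB_4(19) = 4^2 + 3. Bump = 28. G_2 = 27.
G_2 = 27. HB_5(27) = 5^2 + 2. Bump = 38. G_3 = 37.
G_3 = 37. HB_6(37) = 6^2 + 1. Bump = 50. G_4 = 49.
G_4 = 49. HB_7(49) = 7^2. Bump = 64. G_5 = 63.
G_5 = 63. HB_8(63) = 7·8 + 7. Bump = 70. G_6 = 69.
G_6 = 69. HB_9(69) = 7·9 + 6. Bump = 76. G_7 = 75.

ω·7 + 5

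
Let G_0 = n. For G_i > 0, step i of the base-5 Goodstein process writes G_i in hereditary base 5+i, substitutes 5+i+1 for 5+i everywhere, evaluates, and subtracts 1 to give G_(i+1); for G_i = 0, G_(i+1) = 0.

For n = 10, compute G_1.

G_0=10  [base 5] 2·5  →[5↦6]→  2·6 = 12  −1 ⇒ G_1=11
G_1=11  [base 6] 6 + 5  →[6↦7]→  7 + 5 = 12  −1 ⇒ G_2=11

11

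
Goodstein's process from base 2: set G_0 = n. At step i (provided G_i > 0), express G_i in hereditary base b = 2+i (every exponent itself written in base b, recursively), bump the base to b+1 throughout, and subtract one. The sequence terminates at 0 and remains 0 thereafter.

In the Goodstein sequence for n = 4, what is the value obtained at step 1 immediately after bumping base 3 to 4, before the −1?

G_0=4  [base 2] 2^2  →[2↦3]→  3^3 = 27  −1 ⇒ G_1=26
G_1=26  [base 3] 2·3^2 + 2·3 + 2  →[3↦4]→  2·4^2 + 2·4 + 2 = 42  −1 ⇒ G_2=41

42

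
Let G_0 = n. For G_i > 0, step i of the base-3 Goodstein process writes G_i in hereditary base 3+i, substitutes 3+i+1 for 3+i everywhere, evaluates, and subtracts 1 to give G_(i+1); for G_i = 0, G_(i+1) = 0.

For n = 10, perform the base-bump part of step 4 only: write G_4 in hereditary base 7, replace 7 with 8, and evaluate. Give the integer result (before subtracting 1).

(0) 10|_3 = 3^2 + 1 ↦ 4^2 + 1|_4 = 17 ⇒ 16
(1) 16|_4 = 4^2 ↦ 5^2|_5 = 25 ⇒ 24
(2) 24|_5 = 4·5 + 4 ↦ 4·6 + 4|_6 = 28 ⇒ 27
(3) 27|_6 = 4·6 + 3 ↦ 4·7 + 3|_7 = 31 ⇒ 30
(4) 30|_7 = 4·7 + 2 ↦ 4·8 + 2|_8 = 34 ⇒ 33

34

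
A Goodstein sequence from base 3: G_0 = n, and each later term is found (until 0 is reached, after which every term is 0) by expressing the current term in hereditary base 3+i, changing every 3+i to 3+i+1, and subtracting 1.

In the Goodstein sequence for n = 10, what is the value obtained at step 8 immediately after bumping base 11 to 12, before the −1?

44

G_0=10  [base 3] 3^2 + 1  →[3↦4]→  4^2 + 1 = 17  −1 ⇒ G_1=16
G_1=16  [base 4] 4^2  →[4↦5]→  5^2 = 25  −1 ⇒ G_2=24
G_2=24  [base 5] 4·5 + 4  →[5↦6]→  4·6 + 4 = 28  −1 ⇒ G_3=27
G_3=27  [base 6] 4·6 + 3  →[6↦7]→  4·7 + 3 = 31  −1 ⇒ G_4=30
G_4=30  [base 7] 4·7 + 2  →[7↦8]→  4·8 + 2 = 34  −1 ⇒ G_5=33
G_5=33  [base 8] 4·8 + 1  →[8↦9]→  4·9 + 1 = 37  −1 ⇒ G_6=36
G_6=36  [base 9] 4·9  →[9↦10]→  4·10 = 40  −1 ⇒ G_7=39
G_7=39  [base 10] 3·10 + 9  →[10↦11]→  3·11 + 9 = 42  −1 ⇒ G_8=41
G_8=41  [base 11] 3·11 + 8  →[11↦12]→  3·12 + 8 = 44  −1 ⇒ G_9=43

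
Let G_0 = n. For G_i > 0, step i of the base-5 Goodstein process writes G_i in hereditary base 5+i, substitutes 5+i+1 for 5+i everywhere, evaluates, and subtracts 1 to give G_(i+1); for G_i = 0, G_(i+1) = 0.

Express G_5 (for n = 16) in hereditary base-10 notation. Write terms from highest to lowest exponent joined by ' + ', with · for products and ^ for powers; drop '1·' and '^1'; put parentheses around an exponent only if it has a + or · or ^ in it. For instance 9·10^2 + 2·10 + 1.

2·10 + 3

step 0: 16 = 3·5 + 1; sub 6 for 5: 3·6 + 1; = 19; G_1 = 19−1 = 18
step 1: 18 = 3·6; sub 7 for 6: 3·7; = 21; G_2 = 21−1 = 20
step 2: 20 = 2·7 + 6; sub 8 for 7: 2·8 + 6; = 22; G_3 = 22−1 = 21
step 3: 21 = 2·8 + 5; sub 9 for 8: 2·9 + 5; = 23; G_4 = 23−1 = 22
step 4: 22 = 2·9 + 4; sub 10 for 9: 2·10 + 4; = 24; G_5 = 24−1 = 23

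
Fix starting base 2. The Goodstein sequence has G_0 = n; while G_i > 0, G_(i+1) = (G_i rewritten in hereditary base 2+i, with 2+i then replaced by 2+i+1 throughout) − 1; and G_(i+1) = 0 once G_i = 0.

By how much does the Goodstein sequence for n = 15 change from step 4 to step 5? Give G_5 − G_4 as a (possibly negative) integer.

6261751

[0] 15 ≡ 2^(2 + 1) + 2^2 + 2 + 1 (base 2). Lift 3: 112. −1: 111.
[1] 111 ≡ 3^(3 + 1) + 3^3 + 3 (base 3). Lift 4: 1284. −1: 1283.
[2] 1283 ≡ 4^(4 + 1) + 4^4 + 3 (base 4). Lift 5: 18753. −1: 18752.
[3] 18752 ≡ 5^(5 + 1) + 5^5 + 2 (base 5). Lift 6: 326594. −1: 326593.
[4] 326593 ≡ 6^(6 + 1) + 6^6 + 1 (base 6). Lift 7: 6588345. −1: 6588344.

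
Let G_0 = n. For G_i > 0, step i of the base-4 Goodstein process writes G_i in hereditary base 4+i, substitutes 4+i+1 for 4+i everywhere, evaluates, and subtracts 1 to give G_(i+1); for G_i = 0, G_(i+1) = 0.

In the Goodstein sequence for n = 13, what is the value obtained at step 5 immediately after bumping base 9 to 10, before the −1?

step 0: 13 = 3·4 + 1; sub 5 for 4: 3·5 + 1; = 16; G_1 = 16−1 = 15
step 1: 15 = 3·5; sub 6 for 5: 3·6; = 18; G_2 = 18−1 = 17
step 2: 17 = 2·6 + 5; sub 7 for 6: 2·7 + 5; = 19; G_3 = 19−1 = 18
step 3: 18 = 2·7 + 4; sub 8 for 7: 2·8 + 4; = 20; G_4 = 20−1 = 19
step 4: 19 = 2·8 + 3; sub 9 for 8: 2·9 + 3; = 21; G_5 = 21−1 = 20
step 5: 20 = 2·9 + 2; sub 10 for 9: 2·10 + 2; = 22; G_6 = 22−1 = 21

22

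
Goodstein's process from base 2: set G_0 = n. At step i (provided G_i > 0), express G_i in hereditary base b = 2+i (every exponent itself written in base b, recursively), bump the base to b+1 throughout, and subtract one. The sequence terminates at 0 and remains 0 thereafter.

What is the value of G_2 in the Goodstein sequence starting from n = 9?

[0] 9 ≡ 2^(2 + 1) + 1 (base 2). Lift 3: 82. −1: 81.
[1] 81 ≡ 3^(3 + 1) (base 3). Lift 4: 1024. −1: 1023.
[2] 1023 ≡ 3·4^4 + 3·4^3 + 3·4^2 + 3·4 + 3 (base 4). Lift 5: 9843. −1: 9842.

1023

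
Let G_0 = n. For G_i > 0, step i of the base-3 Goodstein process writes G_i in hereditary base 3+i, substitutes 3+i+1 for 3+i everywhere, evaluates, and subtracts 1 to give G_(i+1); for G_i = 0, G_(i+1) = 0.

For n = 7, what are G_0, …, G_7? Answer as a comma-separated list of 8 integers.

i=0: 7 = 2·3 + 1 (b=3); 3→4: 2·4 + 1 = 9; 9−1 = 8
i=1: 8 = 2·4 (b=4); 4→5: 2·5 = 10; 10−1 = 9
i=2: 9 = 5 + 4 (b=5); 5→6: 6 + 4 = 10; 10−1 = 9
i=3: 9 = 6 + 3 (b=6); 6→7: 7 + 3 = 10; 10−1 = 9
i=4: 9 = 7 + 2 (b=7); 7→8: 8 + 2 = 10; 10−1 = 9
i=5: 9 = 8 + 1 (b=8); 8→9: 9 + 1 = 10; 10−1 = 9
i=6: 9 = 9 (b=9); 9→10: 10 = 10; 10−1 = 9

7, 8, 9, 9, 9, 9, 9, 9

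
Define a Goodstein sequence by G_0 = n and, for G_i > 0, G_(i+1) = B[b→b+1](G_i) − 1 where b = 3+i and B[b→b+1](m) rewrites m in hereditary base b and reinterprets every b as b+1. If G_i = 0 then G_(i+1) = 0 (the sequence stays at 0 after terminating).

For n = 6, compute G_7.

base 3: 6 = 2·3; at 4: 2·4 = 8; next = 7
base 4: 7 = 4 + 3; at 5: 5 + 3 = 8; next = 7
base 5: 7 = 5 + 2; at 6: 6 + 2 = 8; next = 7
base 6: 7 = 6 + 1; at 7: 7 + 1 = 8; next = 7
base 7: 7 = 7; at 8: 8 = 8; next = 7
base 8: 7 = 7; at 9: 7 = 7; next = 6
base 9: 6 = 6; at 10: 6 = 6; next = 5
base 10: 5 = 5; at 11: 5 = 5; next = 4

5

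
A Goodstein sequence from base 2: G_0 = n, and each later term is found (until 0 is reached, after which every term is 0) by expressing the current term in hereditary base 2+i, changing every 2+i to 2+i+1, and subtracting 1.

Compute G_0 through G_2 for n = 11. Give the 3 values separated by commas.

G_0 = 11. HB_2(11) = 2^(2 + 1) + 2 + 1. Bump = 85. G_1 = 84.
G_1 = 84. HB_3(84) = 3^(3 + 1) + 3. Bump = 1028. G_2 = 1027.

11, 84, 1027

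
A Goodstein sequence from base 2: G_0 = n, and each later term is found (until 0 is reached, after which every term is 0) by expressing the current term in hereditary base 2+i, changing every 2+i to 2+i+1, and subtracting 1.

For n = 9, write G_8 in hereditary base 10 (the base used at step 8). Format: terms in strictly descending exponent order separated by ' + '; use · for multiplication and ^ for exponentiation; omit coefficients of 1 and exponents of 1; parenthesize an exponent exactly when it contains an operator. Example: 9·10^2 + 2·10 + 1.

G_0=9  [base 2] 2^(2 + 1) + 1  →[2↦3]→  3^(3 + 1) + 1 = 82  −1 ⇒ G_1=81
G_1=81  [base 3] 3^(3 + 1)  →[3↦4]→  4^(4 + 1) = 1024  −1 ⇒ G_2=1023
G_2=1023  [base 4] 3·4^4 + 3·4^3 + 3·4^2 + 3·4 + 3  →[4↦5]→  3·5^5 + 3·5^3 + 3·5^2 + 3·5 + 3 = 9843  −1 ⇒ G_3=9842
G_3=9842  [base 5] 3·5^5 + 3·5^3 + 3·5^2 + 3·5 + 2  →[5↦6]→  3·6^6 + 3·6^3 + 3·6^2 + 3·6 + 2 = 140744  −1 ⇒ G_4=140743
G_4=140743  [base 6] 3·6^6 + 3·6^3 + 3·6^2 + 3·6 + 1  →[6↦7]→  3·7^7 + 3·7^3 + 3·7^2 + 3·7 + 1 = 2471827  −1 ⇒ G_5=2471826
G_5=2471826  [base 7] 3·7^7 + 3·7^3 + 3·7^2 + 3·7  →[7↦8]→  3·8^8 + 3·8^3 + 3·8^2 + 3·8 = 50333400  −1 ⇒ G_6=50333399
G_6=50333399  [base 8] 3·8^8 + 3·8^3 + 3·8^2 + 2·8 + 7  →[8↦9]→  3·9^9 + 3·9^3 + 3·9^2 + 2·9 + 7 = 1162263922  −1 ⇒ G_7=1162263921
G_7=1162263921  [base 9] 3·9^9 + 3·9^3 + 3·9^2 + 2·9 + 6  →[9↦10]→  3·10^10 + 3·10^3 + 3·10^2 + 2·10 + 6 = 30000003326  −1 ⇒ G_8=30000003325

3·10^10 + 3·10^3 + 3·10^2 + 2·10 + 5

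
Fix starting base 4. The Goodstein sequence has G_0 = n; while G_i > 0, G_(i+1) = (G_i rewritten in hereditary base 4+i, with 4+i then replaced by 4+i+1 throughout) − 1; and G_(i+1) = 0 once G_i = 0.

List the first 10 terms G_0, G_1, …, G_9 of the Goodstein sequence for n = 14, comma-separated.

step 0: 14 = 3·4 + 2; sub 5 for 4: 3·5 + 2; = 17; G_1 = 17−1 = 16
step 1: 16 = 3·5 + 1; sub 6 for 5: 3·6 + 1; = 19; G_2 = 19−1 = 18
step 2: 18 = 3·6; sub 7 for 6: 3·7; = 21; G_3 = 21−1 = 20
step 3: 20 = 2·7 + 6; sub 8 for 7: 2·8 + 6; = 22; G_4 = 22−1 = 21
step 4: 21 = 2·8 + 5; sub 9 for 8: 2·9 + 5; = 23; G_5 = 23−1 = 22
step 5: 22 = 2·9 + 4; sub 10 for 9: 2·10 + 4; = 24; G_6 = 24−1 = 23
step 6: 23 = 2·10 + 3; sub 11 for 10: 2·11 + 3; = 25; G_7 = 25−1 = 24
step 7: 24 = 2·11 + 2; sub 12 for 11: 2·12 + 2; = 26; G_8 = 26−1 = 25
step 8: 25 = 2·12 + 1; sub 13 for 12: 2·13 + 1; = 27; G_9 = 27−1 = 26

14, 16, 18, 20, 21, 22, 23, 24, 25, 26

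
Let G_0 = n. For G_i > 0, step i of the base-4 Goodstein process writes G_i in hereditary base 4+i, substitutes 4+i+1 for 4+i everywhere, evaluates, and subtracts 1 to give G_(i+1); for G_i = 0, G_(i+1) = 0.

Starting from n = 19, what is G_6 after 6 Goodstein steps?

i=0: 19 = 4^2 + 3 (b=4); 4→5: 5^2 + 3 = 28; 28−1 = 27
i=1: 27 = 5^2 + 2 (b=5); 5→6: 6^2 + 2 = 38; 38−1 = 37
i=2: 37 = 6^2 + 1 (b=6); 6→7: 7^2 + 1 = 50; 50−1 = 49
i=3: 49 = 7^2 (b=7); 7→8: 8^2 = 64; 64−1 = 63
i=4: 63 = 7·8 + 7 (b=8); 8→9: 7·9 + 7 = 70; 70−1 = 69
i=5: 69 = 7·9 + 6 (b=9); 9→10: 7·10 + 6 = 76; 76−1 = 75
i=6: 75 = 7·10 + 5 (b=10); 10→11: 7·11 + 5 = 82; 82−1 = 81

75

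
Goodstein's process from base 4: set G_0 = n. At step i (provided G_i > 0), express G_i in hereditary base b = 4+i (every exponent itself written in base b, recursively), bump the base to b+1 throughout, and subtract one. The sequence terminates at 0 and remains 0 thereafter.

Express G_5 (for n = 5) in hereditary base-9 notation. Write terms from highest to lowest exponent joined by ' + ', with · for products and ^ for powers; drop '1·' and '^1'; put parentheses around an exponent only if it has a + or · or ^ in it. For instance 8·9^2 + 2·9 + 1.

G_0 = 5. HB_4(5) = 4 + 1. Bump = 6. G_1 = 5.
G_1 = 5. HB_5(5) = 5. Bump = 6. G_2 = 5.
G_2 = 5. HB_6(5) = 5. Bump = 5. G_3 = 4.
G_3 = 4. HB_7(4) = 4. Bump = 4. G_4 = 3.
G_4 = 3. HB_8(3) = 3. Bump = 3. G_5 = 2.
G_5 = 2. HB_9(2) = 2. Bump = 2. G_6 = 1.

2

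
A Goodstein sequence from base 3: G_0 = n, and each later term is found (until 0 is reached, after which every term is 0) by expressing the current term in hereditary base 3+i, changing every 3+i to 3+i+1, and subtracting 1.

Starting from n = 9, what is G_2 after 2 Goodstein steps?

17

(0) 9|_3 = 3^2 ↦ 4^2|_4 = 16 ⇒ 15
(1) 15|_4 = 3·4 + 3 ↦ 3·5 + 3|_5 = 18 ⇒ 17
(2) 17|_5 = 3·5 + 2 ↦ 3·6 + 2|_6 = 20 ⇒ 19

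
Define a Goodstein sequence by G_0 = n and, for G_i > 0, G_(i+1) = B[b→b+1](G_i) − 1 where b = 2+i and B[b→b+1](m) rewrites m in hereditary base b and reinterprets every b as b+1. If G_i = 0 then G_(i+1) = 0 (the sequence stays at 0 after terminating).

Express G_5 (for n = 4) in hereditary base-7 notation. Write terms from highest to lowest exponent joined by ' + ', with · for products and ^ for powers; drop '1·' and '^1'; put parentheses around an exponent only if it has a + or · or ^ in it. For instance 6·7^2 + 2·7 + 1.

(0) 4|_2 = 2^2 ↦ 3^3|_3 = 27 ⇒ 26
(1) 26|_3 = 2·3^2 + 2·3 + 2 ↦ 2·4^2 + 2·4 + 2|_4 = 42 ⇒ 41
(2) 41|_4 = 2·4^2 + 2·4 + 1 ↦ 2·5^2 + 2·5 + 1|_5 = 61 ⇒ 60
(3) 60|_5 = 2·5^2 + 2·5 ↦ 2·6^2 + 2·6|_6 = 84 ⇒ 83
(4) 83|_6 = 2·6^2 + 6 + 5 ↦ 2·7^2 + 7 + 5|_7 = 110 ⇒ 109

2·7^2 + 7 + 4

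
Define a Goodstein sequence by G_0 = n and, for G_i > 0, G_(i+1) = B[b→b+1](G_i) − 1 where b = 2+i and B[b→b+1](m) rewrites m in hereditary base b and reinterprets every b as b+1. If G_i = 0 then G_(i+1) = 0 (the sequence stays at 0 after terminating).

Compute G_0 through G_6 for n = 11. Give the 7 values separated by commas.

11, 84, 1027, 15627, 279937, 5764801, 134217727

G_0 = 11. HB_2(11) = 2^(2 + 1) + 2 + 1. Bump = 85. G_1 = 84.
G_1 = 84. HB_3(84) = 3^(3 + 1) + 3. Bump = 1028. G_2 = 1027.
G_2 = 1027. HB_4(1027) = 4^(4 + 1) + 3. Bump = 15628. G_3 = 15627.
G_3 = 15627. HB_5(15627) = 5^(5 + 1) + 2. Bump = 279938. G_4 = 279937.
G_4 = 279937. HB_6(279937) = 6^(6 + 1) + 1. Bump = 5764802. G_5 = 5764801.
G_5 = 5764801. HB_7(5764801) = 7^(7 + 1). Bump = 134217728. G_6 = 134217727.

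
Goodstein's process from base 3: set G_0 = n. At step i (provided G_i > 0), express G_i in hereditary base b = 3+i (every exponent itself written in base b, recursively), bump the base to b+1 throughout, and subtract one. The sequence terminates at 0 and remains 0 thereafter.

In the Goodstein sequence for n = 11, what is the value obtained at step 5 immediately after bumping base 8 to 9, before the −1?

G_0=11  [base 3] 3^2 + 2  →[3↦4]→  4^2 + 2 = 18  −1 ⇒ G_1=17
G_1=17  [base 4] 4^2 + 1  →[4↦5]→  5^2 + 1 = 26  −1 ⇒ G_2=25
G_2=25  [base 5] 5^2  →[5↦6]→  6^2 = 36  −1 ⇒ G_3=35
G_3=35  [base 6] 5·6 + 5  →[6↦7]→  5·7 + 5 = 40  −1 ⇒ G_4=39
G_4=39  [base 7] 5·7 + 4  →[7↦8]→  5·8 + 4 = 44  −1 ⇒ G_5=43
G_5=43  [base 8] 5·8 + 3  →[8↦9]→  5·9 + 3 = 48  −1 ⇒ G_6=47

48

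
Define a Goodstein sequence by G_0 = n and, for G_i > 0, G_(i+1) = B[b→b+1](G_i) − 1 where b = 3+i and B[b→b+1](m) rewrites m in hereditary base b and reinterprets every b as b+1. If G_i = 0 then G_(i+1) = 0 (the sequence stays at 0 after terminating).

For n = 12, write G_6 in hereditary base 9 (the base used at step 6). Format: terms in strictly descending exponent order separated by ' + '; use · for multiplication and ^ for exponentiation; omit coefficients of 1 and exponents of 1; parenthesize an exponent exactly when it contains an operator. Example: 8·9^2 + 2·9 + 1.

(0) 12|_3 = 3^2 + 3 ↦ 4^2 + 4|_4 = 20 ⇒ 19
(1) 19|_4 = 4^2 + 3 ↦ 5^2 + 3|_5 = 28 ⇒ 27
(2) 27|_5 = 5^2 + 2 ↦ 6^2 + 2|_6 = 38 ⇒ 37
(3) 37|_6 = 6^2 + 1 ↦ 7^2 + 1|_7 = 50 ⇒ 49
(4) 49|_7 = 7^2 ↦ 8^2|_8 = 64 ⇒ 63
(5) 63|_8 = 7·8 + 7 ↦ 7·9 + 7|_9 = 70 ⇒ 69
(6) 69|_9 = 7·9 + 6 ↦ 7·10 + 6|_10 = 76 ⇒ 75

7·9 + 6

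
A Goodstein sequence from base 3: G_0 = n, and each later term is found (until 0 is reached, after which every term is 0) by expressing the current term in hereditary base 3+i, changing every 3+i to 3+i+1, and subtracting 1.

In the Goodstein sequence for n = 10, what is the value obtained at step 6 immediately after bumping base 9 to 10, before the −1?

i=0: 10 = 3^2 + 1 (b=3); 3→4: 4^2 + 1 = 17; 17−1 = 16
i=1: 16 = 4^2 (b=4); 4→5: 5^2 = 25; 25−1 = 24
i=2: 24 = 4·5 + 4 (b=5); 5→6: 4·6 + 4 = 28; 28−1 = 27
i=3: 27 = 4·6 + 3 (b=6); 6→7: 4·7 + 3 = 31; 31−1 = 30
i=4: 30 = 4·7 + 2 (b=7); 7→8: 4·8 + 2 = 34; 34−1 = 33
i=5: 33 = 4·8 + 1 (b=8); 8→9: 4·9 + 1 = 37; 37−1 = 36

40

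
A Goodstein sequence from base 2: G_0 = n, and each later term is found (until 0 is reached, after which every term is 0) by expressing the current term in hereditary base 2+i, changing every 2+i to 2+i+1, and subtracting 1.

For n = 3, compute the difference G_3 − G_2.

-1

step 0: 3 = 2 + 1; sub 3 for 2: 3 + 1; = 4; G_1 = 4−1 = 3
step 1: 3 = 3; sub 4 for 3: 4; = 4; G_2 = 4−1 = 3
step 2: 3 = 3; sub 5 for 4: 3; = 3; G_3 = 3−1 = 2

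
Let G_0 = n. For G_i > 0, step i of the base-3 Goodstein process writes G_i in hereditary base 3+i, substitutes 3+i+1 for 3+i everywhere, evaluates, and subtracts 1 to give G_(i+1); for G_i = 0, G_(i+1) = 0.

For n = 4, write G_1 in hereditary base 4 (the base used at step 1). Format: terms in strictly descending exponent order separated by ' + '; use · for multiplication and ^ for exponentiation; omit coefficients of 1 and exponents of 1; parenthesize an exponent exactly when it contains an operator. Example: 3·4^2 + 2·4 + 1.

4

G_0 = 4. HB_3(4) = 3 + 1. Bump = 5. G_1 = 4.
G_1 = 4. HB_4(4) = 4. Bump = 5. G_2 = 4.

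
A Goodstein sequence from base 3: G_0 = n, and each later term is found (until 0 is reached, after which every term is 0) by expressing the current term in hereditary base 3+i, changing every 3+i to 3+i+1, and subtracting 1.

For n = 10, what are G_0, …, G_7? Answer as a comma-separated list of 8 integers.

base 3: 10 = 3^2 + 1; at 4: 4^2 + 1 = 17; next = 16
base 4: 16 = 4^2; at 5: 5^2 = 25; next = 24
base 5: 24 = 4·5 + 4; at 6: 4·6 + 4 = 28; next = 27
base 6: 27 = 4·6 + 3; at 7: 4·7 + 3 = 31; next = 30
base 7: 30 = 4·7 + 2; at 8: 4·8 + 2 = 34; next = 33
base 8: 33 = 4·8 + 1; at 9: 4·9 + 1 = 37; next = 36
base 9: 36 = 4·9; at 10: 4·10 = 40; next = 39

10, 16, 24, 27, 30, 33, 36, 39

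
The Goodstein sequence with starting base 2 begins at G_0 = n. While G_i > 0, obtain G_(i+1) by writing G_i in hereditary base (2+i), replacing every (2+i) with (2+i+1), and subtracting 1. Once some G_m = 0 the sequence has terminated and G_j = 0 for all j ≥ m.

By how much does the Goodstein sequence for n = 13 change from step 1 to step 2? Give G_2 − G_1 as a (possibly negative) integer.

1171

[0] 13 ≡ 2^(2 + 1) + 2^2 + 1 (base 2). Lift 3: 109. −1: 108.
[1] 108 ≡ 3^(3 + 1) + 3^3 (base 3). Lift 4: 1280. −1: 1279.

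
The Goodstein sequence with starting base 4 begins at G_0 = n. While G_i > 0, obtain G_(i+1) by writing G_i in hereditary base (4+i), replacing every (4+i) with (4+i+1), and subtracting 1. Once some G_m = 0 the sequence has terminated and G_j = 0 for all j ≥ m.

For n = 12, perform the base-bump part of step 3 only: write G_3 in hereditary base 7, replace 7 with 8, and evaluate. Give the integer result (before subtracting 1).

18

G_0 = 12. HB_4(12) = 3·4. Bump = 15. G_1 = 14.
G_1 = 14. HB_5(14) = 2·5 + 4. Bump = 16. G_2 = 15.
G_2 = 15. HB_6(15) = 2·6 + 3. Bump = 17. G_3 = 16.
G_3 = 16. HB_7(16) = 2·7 + 2. Bump = 18. G_4 = 17.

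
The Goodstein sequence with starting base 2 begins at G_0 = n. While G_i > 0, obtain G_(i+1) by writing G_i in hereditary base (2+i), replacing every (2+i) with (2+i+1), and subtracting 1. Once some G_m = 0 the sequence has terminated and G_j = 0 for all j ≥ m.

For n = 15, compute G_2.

1283

step 0: 15 = 2^(2 + 1) + 2^2 + 2 + 1; sub 3 for 2: 3^(3 + 1) + 3^3 + 3 + 1; = 112; G_1 = 112−1 = 111
step 1: 111 = 3^(3 + 1) + 3^3 + 3; sub 4 for 3: 4^(4 + 1) + 4^4 + 4; = 1284; G_2 = 1284−1 = 1283
step 2: 1283 = 4^(4 + 1) + 4^4 + 3; sub 5 for 4: 5^(5 + 1) + 5^5 + 3; = 18753; G_3 = 18753−1 = 18752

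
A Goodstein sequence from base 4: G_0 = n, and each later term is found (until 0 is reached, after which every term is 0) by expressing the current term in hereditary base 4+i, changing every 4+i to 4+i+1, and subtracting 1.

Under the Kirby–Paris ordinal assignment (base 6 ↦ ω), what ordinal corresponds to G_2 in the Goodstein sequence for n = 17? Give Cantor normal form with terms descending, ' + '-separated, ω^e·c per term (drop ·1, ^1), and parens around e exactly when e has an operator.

(0) 17|_4 = 4^2 + 1 ↦ 5^2 + 1|_5 = 26 ⇒ 25
(1) 25|_5 = 5^2 ↦ 6^2|_6 = 36 ⇒ 35
(2) 35|_6 = 5·6 + 5 ↦ 5·7 + 5|_7 = 40 ⇒ 39

ω·5 + 5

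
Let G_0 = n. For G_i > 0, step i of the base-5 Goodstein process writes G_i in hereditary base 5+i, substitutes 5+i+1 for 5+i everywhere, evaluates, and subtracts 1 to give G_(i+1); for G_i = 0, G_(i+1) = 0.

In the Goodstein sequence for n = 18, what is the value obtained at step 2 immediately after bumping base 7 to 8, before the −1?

i=0: 18 = 3·5 + 3 (b=5); 5→6: 3·6 + 3 = 21; 21−1 = 20
i=1: 20 = 3·6 + 2 (b=6); 6→7: 3·7 + 2 = 23; 23−1 = 22
i=2: 22 = 3·7 + 1 (b=7); 7→8: 3·8 + 1 = 25; 25−1 = 24

25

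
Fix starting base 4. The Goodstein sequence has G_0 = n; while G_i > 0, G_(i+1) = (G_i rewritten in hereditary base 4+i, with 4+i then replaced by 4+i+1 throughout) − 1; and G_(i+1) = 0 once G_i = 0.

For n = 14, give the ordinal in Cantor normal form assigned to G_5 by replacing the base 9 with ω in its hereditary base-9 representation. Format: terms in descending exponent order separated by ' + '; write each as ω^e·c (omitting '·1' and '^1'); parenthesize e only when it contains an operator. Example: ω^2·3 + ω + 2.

14 —HB4→ 3·4 + 2 —bump→ 3·5 + 2 = 17 —(−1)→ 16
16 —HB5→ 3·5 + 1 —bump→ 3·6 + 1 = 19 —(−1)→ 18
18 —HB6→ 3·6 —bump→ 3·7 = 21 —(−1)→ 20
20 —HB7→ 2·7 + 6 —bump→ 2·8 + 6 = 22 —(−1)→ 21
21 —HB8→ 2·8 + 5 —bump→ 2·9 + 5 = 23 —(−1)→ 22

ω·2 + 4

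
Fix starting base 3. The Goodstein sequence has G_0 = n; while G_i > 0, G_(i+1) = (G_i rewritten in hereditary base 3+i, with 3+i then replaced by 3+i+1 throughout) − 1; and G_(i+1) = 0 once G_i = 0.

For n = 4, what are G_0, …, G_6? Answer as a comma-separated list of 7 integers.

(0) 4|_3 = 3 + 1 ↦ 4 + 1|_4 = 5 ⇒ 4
(1) 4|_4 = 4 ↦ 5|_5 = 5 ⇒ 4
(2) 4|_5 = 4 ↦ 4|_6 = 4 ⇒ 3
(3) 3|_6 = 3 ↦ 3|_7 = 3 ⇒ 2
(4) 2|_7 = 2 ↦ 2|_8 = 2 ⇒ 1
(5) 1|_8 = 1 ↦ 1|_9 = 1 ⇒ 0

4, 4, 4, 3, 2, 1, 0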